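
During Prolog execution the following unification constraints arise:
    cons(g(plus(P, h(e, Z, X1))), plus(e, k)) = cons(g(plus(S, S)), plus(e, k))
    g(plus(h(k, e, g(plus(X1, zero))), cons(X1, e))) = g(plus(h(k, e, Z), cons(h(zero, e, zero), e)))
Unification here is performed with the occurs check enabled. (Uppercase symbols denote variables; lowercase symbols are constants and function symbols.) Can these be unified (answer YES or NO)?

Decompose cons/2: g(plus(P, h(e, Z, X1))) = g(plus(S, S)),  plus(e, k) = plus(e, k).
Decompose g/1: plus(P, h(e, Z, X1)) = plus(S, S).
Decompose plus/2: P = S,  h(e, Z, X1) = S.
Bind P := S; no other remaining equation mentions P.
Bind S := h(e, Z, X1); no other remaining equation mentions S. Substituting into the earlier binding gives P := h(e, Z, X1).
Delete trivial equation plus(e, k) = plus(e, k).
Decompose g/1: plus(h(k, e, g(plus(X1, zero))), cons(X1, e)) = plus(h(k, e, Z), cons(h(zero, e, zero), e)).
Decompose plus/2: h(k, e, g(plus(X1, zero))) = h(k, e, Z),  cons(X1, e) = cons(h(zero, e, zero), e).
Decompose h/3: k = k,  e = e,  g(plus(X1, zero)) = Z.
Delete trivial equation k = k.
Delete trivial equation e = e.
Bind Z := g(plus(X1, zero)); no other remaining equation mentions Z. Substituting into the earlier bindings gives P := h(e, g(plus(X1, zero)), X1), S := h(e, g(plus(X1, zero)), X1).
Decompose cons/2: X1 = h(zero, e, zero),  e = e.
Bind X1 := h(zero, e, zero); no other remaining equation mentions X1. Substituting into the earlier bindings gives P := h(e, g(plus(h(zero, e, zero), zero)), h(zero, e, zero)), S := h(e, g(plus(h(zero, e, zero), zero)), h(zero, e, zero)), Z := g(plus(h(zero, e, zero), zero)).
Delete trivial equation e = e.
No equations remain and no clash or occurs-check failure arose, so a unifier exists.

YES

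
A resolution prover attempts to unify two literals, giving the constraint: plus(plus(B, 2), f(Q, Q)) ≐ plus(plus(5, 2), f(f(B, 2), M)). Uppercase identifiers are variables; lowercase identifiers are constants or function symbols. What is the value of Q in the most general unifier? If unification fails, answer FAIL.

f(5, 2)

Decompose plus/2: plus(B, 2) ≐ plus(5, 2),  f(Q, Q) ≐ f(f(B, 2), M).
Decompose plus/2: B ≐ 5,  2 ≐ 2.
Bind B := 5; substituting into the one remaining equation that mentions B gives: f(Q, Q) ≐ f(f(5, 2), M).
Delete trivial equation 2 ≐ 2.
Decompose f/2: Q ≐ f(5, 2),  Q ≐ M.
Bind Q := f(5, 2); substituting into the remaining equation gives: f(5, 2) ≐ M.
Bind M := f(5, 2).
MGU = { B ↦ 5, Q ↦ f(5, 2), M ↦ f(5, 2) }, so Q ↦ f(5, 2).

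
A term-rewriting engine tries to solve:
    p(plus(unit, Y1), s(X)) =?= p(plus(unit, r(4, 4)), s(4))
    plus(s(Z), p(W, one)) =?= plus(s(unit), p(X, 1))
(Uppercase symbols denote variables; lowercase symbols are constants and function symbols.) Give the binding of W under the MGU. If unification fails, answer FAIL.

Decompose p/2: plus(unit, Y1) =?= plus(unit, r(4, 4)),  s(X) =?= s(4).
Decompose plus/2: unit =?= unit,  Y1 =?= r(4, 4).
Delete trivial equation unit =?= unit.
Bind Y1 := r(4, 4); no other remaining equation mentions Y1.
Decompose s/1: X =?= 4.
Bind X := 4; substituting into the remaining equation gives: plus(s(Z), p(W, one)) =?= plus(s(unit), p(4, 1)).
Decompose plus/2: s(Z) =?= s(unit),  p(W, one) =?= p(4, 1).
Decompose s/1: Z =?= unit.
Bind Z := unit; no other remaining equation mentions Z.
Decompose p/2: W =?= 4,  one =?= 1.
Bind W := 4; no other remaining equation mentions W.
Clash: constants one and 1 differ; no unifier exists.

FAIL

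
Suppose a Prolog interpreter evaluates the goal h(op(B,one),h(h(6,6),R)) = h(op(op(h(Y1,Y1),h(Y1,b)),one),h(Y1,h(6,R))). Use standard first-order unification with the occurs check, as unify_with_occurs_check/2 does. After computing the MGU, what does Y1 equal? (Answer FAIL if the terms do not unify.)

FAIL

Decompose h/2: op(B,one) = op(op(h(Y1,Y1),h(Y1,b)),one),  h(h(6,6),R) = h(Y1,h(6,R)).
Decompose op/2: B = op(h(Y1,Y1),h(Y1,b)),  one = one.
Bind B := op(h(Y1,Y1),h(Y1,b)); no other remaining equation mentions B.
Delete trivial equation one = one.
Decompose h/2: h(6,6) = Y1,  R = h(6,R).
Bind Y1 := h(6,6); no other remaining equation mentions Y1. Substituting into the earlier binding gives B := op(h(h(6,6),h(6,6)),h(h(6,6),b)).
Occurs check fails: R occurs in h(6,R); the equation R = h(6,R) has no finite solution.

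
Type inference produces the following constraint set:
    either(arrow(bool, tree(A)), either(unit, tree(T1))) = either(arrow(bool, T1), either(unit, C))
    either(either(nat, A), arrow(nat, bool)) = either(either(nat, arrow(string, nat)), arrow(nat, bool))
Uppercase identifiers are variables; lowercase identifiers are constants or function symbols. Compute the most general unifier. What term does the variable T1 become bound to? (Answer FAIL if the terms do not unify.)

tree(arrow(string, nat))

Decompose either/2: arrow(bool, tree(A)) = arrow(bool, T1),  either(unit, tree(T1)) = either(unit, C).
Decompose arrow/2: bool = bool,  tree(A) = T1.
Delete trivial equation bool = bool.
Bind T1 := tree(A); substituting into the one remaining equation that mentions T1 gives: either(unit, tree(tree(A))) = either(unit, C).
Decompose either/2: unit = unit,  tree(tree(A)) = C.
Delete trivial equation unit = unit.
Bind C := tree(tree(A)); no other remaining equation mentions C.
Decompose either/2: either(nat, A) = either(nat, arrow(string, nat)),  arrow(nat, bool) = arrow(nat, bool).
Decompose either/2: nat = nat,  A = arrow(string, nat).
Delete trivial equation nat = nat.
Bind A := arrow(string, nat); no other remaining equation mentions A. Substituting into the earlier bindings gives T1 := tree(arrow(string, nat)), C := tree(tree(arrow(string, nat))).
Delete trivial equation arrow(nat, bool) = arrow(nat, bool).
MGU = { T1 ↦ tree(arrow(string, nat)), C ↦ tree(tree(arrow(string, nat))), A ↦ arrow(string, nat) }, so T1 ↦ tree(arrow(string, nat)).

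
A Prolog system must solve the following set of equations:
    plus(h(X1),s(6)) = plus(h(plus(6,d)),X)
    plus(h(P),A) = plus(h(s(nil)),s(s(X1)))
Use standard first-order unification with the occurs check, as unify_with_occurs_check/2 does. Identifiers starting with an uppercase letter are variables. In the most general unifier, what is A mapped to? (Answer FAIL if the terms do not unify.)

Decompose plus/2: h(X1) = h(plus(6,d)),  s(6) = X.
Decompose h/1: X1 = plus(6,d).
Bind X1 := plus(6,d); substituting into the one remaining equation that mentions X1 gives: plus(h(P),A) = plus(h(s(nil)),s(s(plus(6,d)))).
Bind X := s(6); no other remaining equation mentions X.
Decompose plus/2: h(P) = h(s(nil)),  A = s(s(plus(6,d))).
Decompose h/1: P = s(nil).
Bind P := s(nil); no other remaining equation mentions P.
Bind A := s(s(plus(6,d))).
MGU = { X1 ↦ plus(6,d), X ↦ s(6), P ↦ s(nil), A ↦ s(s(plus(6,d))) }, so A ↦ s(s(plus(6,d))).

s(s(plus(6,d)))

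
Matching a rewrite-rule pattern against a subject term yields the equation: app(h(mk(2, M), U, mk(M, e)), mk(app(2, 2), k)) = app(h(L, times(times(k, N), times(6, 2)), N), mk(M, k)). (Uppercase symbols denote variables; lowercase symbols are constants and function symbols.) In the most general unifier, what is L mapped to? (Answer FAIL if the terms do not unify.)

Decompose app/2: h(mk(2, M), U, mk(M, e)) = h(L, times(times(k, N), times(6, 2)), N),  mk(app(2, 2), k) = mk(M, k).
Decompose h/3: mk(2, M) = L,  U = times(times(k, N), times(6, 2)),  mk(M, e) = N.
Bind L := mk(2, M); no other remaining equation mentions L.
Bind U := times(times(k, N), times(6, 2)); no other remaining equation mentions U.
Bind N := mk(M, e); no other remaining equation mentions N. Substituting into the earlier binding gives U := times(times(k, mk(M, e)), times(6, 2)).
Decompose mk/2: app(2, 2) = M,  k = k.
Bind M := app(2, 2); no other remaining equation mentions M. Substituting into the earlier bindings gives L := mk(2, app(2, 2)), U := times(times(k, mk(app(2, 2), e)), times(6, 2)), N := mk(app(2, 2), e).
Delete trivial equation k = k.
MGU = { L -> mk(2, app(2, 2)), U -> times(times(k, mk(app(2, 2), e)), times(6, 2)), N -> mk(app(2, 2), e), M -> app(2, 2) }, so L -> mk(2, app(2, 2)).

mk(2, app(2, 2))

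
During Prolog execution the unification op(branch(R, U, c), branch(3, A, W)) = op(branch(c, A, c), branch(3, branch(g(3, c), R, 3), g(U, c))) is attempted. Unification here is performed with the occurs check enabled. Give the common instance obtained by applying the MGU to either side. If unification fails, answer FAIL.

op(branch(c, branch(g(3, c), c, 3), c), branch(3, branch(g(3, c), c, 3), g(branch(g(3, c), c, 3), c)))

Decompose op/2: branch(R, U, c) = branch(c, A, c),  branch(3, A, W) = branch(3, branch(g(3, c), R, 3), g(U, c)).
Decompose branch/3: R = c,  U = A,  c = c.
Bind R := c; substituting into the one remaining equation that mentions R gives: branch(3, A, W) = branch(3, branch(g(3, c), c, 3), g(U, c)).
Bind U := A; substituting into the one remaining equation that mentions U gives: branch(3, A, W) = branch(3, branch(g(3, c), c, 3), g(A, c)).
Delete trivial equation c = c.
Decompose branch/3: 3 = 3,  A = branch(g(3, c), c, 3),  W = g(A, c).
Delete trivial equation 3 = 3.
Bind A := branch(g(3, c), c, 3); substituting into the remaining equation gives: W = g(branch(g(3, c), c, 3), c). Substituting into the earlier binding gives U := branch(g(3, c), c, 3).
Bind W := g(branch(g(3, c), c, 3), c).
Applying the MGU to either side gives op(branch(c, branch(g(3, c), c, 3), c), branch(3, branch(g(3, c), c, 3), g(branch(g(3, c), c, 3), c))).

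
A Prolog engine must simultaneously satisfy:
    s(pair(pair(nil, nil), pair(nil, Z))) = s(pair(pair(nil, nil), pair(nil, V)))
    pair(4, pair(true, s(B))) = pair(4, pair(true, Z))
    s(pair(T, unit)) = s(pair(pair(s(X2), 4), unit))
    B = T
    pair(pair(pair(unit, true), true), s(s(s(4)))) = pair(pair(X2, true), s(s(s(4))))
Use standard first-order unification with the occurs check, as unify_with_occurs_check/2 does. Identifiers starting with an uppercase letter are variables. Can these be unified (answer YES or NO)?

YES

Decompose s/1: pair(pair(nil, nil), pair(nil, Z)) = pair(pair(nil, nil), pair(nil, V)).
Decompose pair/2: pair(nil, nil) = pair(nil, nil),  pair(nil, Z) = pair(nil, V).
Delete trivial equation pair(nil, nil) = pair(nil, nil).
Decompose pair/2: nil = nil,  Z = V.
Delete trivial equation nil = nil.
Bind Z := V; substituting into the one remaining equation that mentions Z gives: pair(4, pair(true, s(B))) = pair(4, pair(true, V)).
Decompose pair/2: 4 = 4,  pair(true, s(B)) = pair(true, V).
Delete trivial equation 4 = 4.
Decompose pair/2: true = true,  s(B) = V.
Delete trivial equation true = true.
Bind V := s(B); no other remaining equation mentions V. Substituting into the earlier binding gives Z := s(B).
Decompose s/1: pair(T, unit) = pair(pair(s(X2), 4), unit).
Decompose pair/2: T = pair(s(X2), 4),  unit = unit.
Bind T := pair(s(X2), 4); substituting into the one remaining equation that mentions T gives: B = pair(s(X2), 4).
Delete trivial equation unit = unit.
Bind B := pair(s(X2), 4); no other remaining equation mentions B. Substituting into the earlier bindings gives Z := s(pair(s(X2), 4)), V := s(pair(s(X2), 4)).
Decompose pair/2: pair(pair(unit, true), true) = pair(X2, true),  s(s(s(4))) = s(s(s(4))).
Decompose pair/2: pair(unit, true) = X2,  true = true.
Bind X2 := pair(unit, true); no other remaining equation mentions X2. Substituting into the earlier bindings gives Z := s(pair(s(pair(unit, true)), 4)), V := s(pair(s(pair(unit, true)), 4)), T := pair(s(pair(unit, true)), 4), B := pair(s(pair(unit, true)), 4).
Delete trivial equation true = true.
Delete trivial equation s(s(s(4))) = s(s(s(4))).
No equations remain and no clash or occurs-check failure arose, so a unifier exists.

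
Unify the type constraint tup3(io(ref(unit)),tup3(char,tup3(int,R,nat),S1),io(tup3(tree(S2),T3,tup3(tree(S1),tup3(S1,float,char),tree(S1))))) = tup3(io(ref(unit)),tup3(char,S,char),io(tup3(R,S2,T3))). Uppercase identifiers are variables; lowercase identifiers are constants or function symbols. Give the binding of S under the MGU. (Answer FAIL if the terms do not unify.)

Decompose tup3/3: io(ref(unit)) = io(ref(unit)),  tup3(char,tup3(int,R,nat),S1) = tup3(char,S,char),  io(tup3(tree(S2),T3,tup3(tree(S1),tup3(S1,float,char),tree(S1)))) = io(tup3(R,S2,T3)).
Delete trivial equation io(ref(unit)) = io(ref(unit)).
Decompose tup3/3: char = char,  tup3(int,R,nat) = S,  S1 = char.
Delete trivial equation char = char.
Bind S := tup3(int,R,nat); no other remaining equation mentions S.
Bind S1 := char; substituting into the remaining equation gives: io(tup3(tree(S2),T3,tup3(tree(char),tup3(char,float,char),tree(char)))) = io(tup3(R,S2,T3)).
Decompose io/1: tup3(tree(S2),T3,tup3(tree(char),tup3(char,float,char),tree(char))) = tup3(R,S2,T3).
Decompose tup3/3: tree(S2) = R,  T3 = S2,  tup3(tree(char),tup3(char,float,char),tree(char)) = T3.
Bind R := tree(S2); no other remaining equation mentions R. Substituting into the earlier binding gives S := tup3(int,tree(S2),nat).
Bind T3 := S2; substituting into the remaining equation gives: tup3(tree(char),tup3(char,float,char),tree(char)) = S2.
Bind S2 := tup3(tree(char),tup3(char,float,char),tree(char)). Substituting into the earlier bindings gives S := tup3(int,tree(tup3(tree(char),tup3(char,float,char),tree(char))),nat), R := tree(tup3(tree(char),tup3(char,float,char),tree(char))), T3 := tup3(tree(char),tup3(char,float,char),tree(char)).
MGU = { S := tup3(int,tree(tup3(tree(char),tup3(char,float,char),tree(char))),nat), S1 := char, R := tree(tup3(tree(char),tup3(char,float,char),tree(char))), T3 := tup3(tree(char),tup3(char,float,char),tree(char)), S2 := tup3(tree(char),tup3(char,float,char),tree(char)) }, so S := tup3(int,tree(tup3(tree(char),tup3(char,float,char),tree(char))),nat).

tup3(int,tree(tup3(tree(char),tup3(char,float,char),tree(char))),nat)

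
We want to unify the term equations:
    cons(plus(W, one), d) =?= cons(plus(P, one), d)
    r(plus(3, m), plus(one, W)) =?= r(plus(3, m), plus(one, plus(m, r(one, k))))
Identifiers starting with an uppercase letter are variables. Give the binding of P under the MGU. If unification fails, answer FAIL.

plus(m, r(one, k))

Decompose cons/2: plus(W, one) =?= plus(P, one),  d =?= d.
Decompose plus/2: W =?= P,  one =?= one.
Bind W := P; substituting into the one remaining equation that mentions W gives: r(plus(3, m), plus(one, P)) =?= r(plus(3, m), plus(one, plus(m, r(one, k)))).
Delete trivial equation one =?= one.
Delete trivial equation d =?= d.
Decompose r/2: plus(3, m) =?= plus(3, m),  plus(one, P) =?= plus(one, plus(m, r(one, k))).
Delete trivial equation plus(3, m) =?= plus(3, m).
Decompose plus/2: one =?= one,  P =?= plus(m, r(one, k)).
Delete trivial equation one =?= one.
Bind P := plus(m, r(one, k)). Substituting into the earlier binding gives W := plus(m, r(one, k)).
MGU = { W := plus(m, r(one, k)), P := plus(m, r(one, k)) }, so P := plus(m, r(one, k)).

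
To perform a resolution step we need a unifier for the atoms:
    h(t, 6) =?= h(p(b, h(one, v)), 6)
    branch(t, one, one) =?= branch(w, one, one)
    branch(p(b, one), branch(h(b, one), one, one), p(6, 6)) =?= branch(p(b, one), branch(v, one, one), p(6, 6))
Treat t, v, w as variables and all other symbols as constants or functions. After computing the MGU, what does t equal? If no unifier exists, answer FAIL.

Decompose h/2: t =?= p(b, h(one, v)),  6 =?= 6.
Bind t := p(b, h(one, v)); substituting into the one remaining equation that mentions t gives: branch(p(b, h(one, v)), one, one) =?= branch(w, one, one).
Delete trivial equation 6 =?= 6.
Decompose branch/3: p(b, h(one, v)) =?= w,  one =?= one,  one =?= one.
Bind w := p(b, h(one, v)); no other remaining equation mentions w.
Delete trivial equation one =?= one.
Delete trivial equation one =?= one.
Decompose branch/3: p(b, one) =?= p(b, one),  branch(h(b, one), one, one) =?= branch(v, one, one),  p(6, 6) =?= p(6, 6).
Delete trivial equation p(b, one) =?= p(b, one).
Decompose branch/3: h(b, one) =?= v,  one =?= one,  one =?= one.
Bind v := h(b, one); no other remaining equation mentions v. Substituting into the earlier bindings gives t := p(b, h(one, h(b, one))), w := p(b, h(one, h(b, one))).
Delete trivial equation one =?= one.
Delete trivial equation one =?= one.
Delete trivial equation p(6, 6) =?= p(6, 6).
MGU = { t ↦ p(b, h(one, h(b, one))), w ↦ p(b, h(one, h(b, one))), v ↦ h(b, one) }, so t ↦ p(b, h(one, h(b, one))).

p(b, h(one, h(b, one)))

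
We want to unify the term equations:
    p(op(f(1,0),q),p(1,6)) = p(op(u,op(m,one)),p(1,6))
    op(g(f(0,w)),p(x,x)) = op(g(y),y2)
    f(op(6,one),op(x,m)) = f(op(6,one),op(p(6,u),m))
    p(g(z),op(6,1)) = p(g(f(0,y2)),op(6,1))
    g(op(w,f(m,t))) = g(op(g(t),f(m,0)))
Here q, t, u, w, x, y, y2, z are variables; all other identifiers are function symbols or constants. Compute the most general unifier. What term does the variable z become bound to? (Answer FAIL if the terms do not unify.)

Decompose p/2: op(f(1,0),q) = op(u,op(m,one)),  p(1,6) = p(1,6).
Decompose op/2: f(1,0) = u,  q = op(m,one).
Bind u := f(1,0); substituting into the one remaining equation that mentions u gives: f(op(6,one),op(x,m)) = f(op(6,one),op(p(6,f(1,0)),m)).
Bind q := op(m,one); no other remaining equation mentions q.
Delete trivial equation p(1,6) = p(1,6).
Decompose op/2: g(f(0,w)) = g(y),  p(x,x) = y2.
Decompose g/1: f(0,w) = y.
Bind y := f(0,w); no other remaining equation mentions y.
Bind y2 := p(x,x); substituting into the one remaining equation that mentions y2 gives: p(g(z),op(6,1)) = p(g(f(0,p(x,x))),op(6,1)).
Decompose f/2: op(6,one) = op(6,one),  op(x,m) = op(p(6,f(1,0)),m).
Delete trivial equation op(6,one) = op(6,one).
Decompose op/2: x = p(6,f(1,0)),  m = m.
Bind x := p(6,f(1,0)); substituting into the one remaining equation that mentions x gives: p(g(z),op(6,1)) = p(g(f(0,p(p(6,f(1,0)),p(6,f(1,0))))),op(6,1)). Substituting into the earlier binding gives y2 := p(p(6,f(1,0)),p(6,f(1,0))).
Delete trivial equation m = m.
Decompose p/2: g(z) = g(f(0,p(p(6,f(1,0)),p(6,f(1,0))))),  op(6,1) = op(6,1).
Decompose g/1: z = f(0,p(p(6,f(1,0)),p(6,f(1,0)))).
Bind z := f(0,p(p(6,f(1,0)),p(6,f(1,0)))); no other remaining equation mentions z.
Delete trivial equation op(6,1) = op(6,1).
Decompose g/1: op(w,f(m,t)) = op(g(t),f(m,0)).
Decompose op/2: w = g(t),  f(m,t) = f(m,0).
Bind w := g(t); no other remaining equation mentions w. Substituting into the earlier binding gives y := f(0,g(t)).
Decompose f/2: m = m,  t = 0.
Delete trivial equation m = m.
Bind t := 0. Substituting into the earlier bindings gives y := f(0,g(0)), w := g(0).
MGU = { u -> f(1,0), q -> op(m,one), y -> f(0,g(0)), y2 -> p(p(6,f(1,0)),p(6,f(1,0))), x -> p(6,f(1,0)), z -> f(0,p(p(6,f(1,0)),p(6,f(1,0)))), w -> g(0), t -> 0 }, so z -> f(0,p(p(6,f(1,0)),p(6,f(1,0)))).

f(0,p(p(6,f(1,0)),p(6,f(1,0))))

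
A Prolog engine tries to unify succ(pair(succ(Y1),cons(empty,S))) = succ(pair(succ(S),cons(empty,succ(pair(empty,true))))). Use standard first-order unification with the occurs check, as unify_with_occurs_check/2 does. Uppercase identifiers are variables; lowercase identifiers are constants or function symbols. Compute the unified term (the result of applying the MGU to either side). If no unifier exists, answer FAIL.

Decompose succ/1: pair(succ(Y1),cons(empty,S)) = pair(succ(S),cons(empty,succ(pair(empty,true)))).
Decompose pair/2: succ(Y1) = succ(S),  cons(empty,S) = cons(empty,succ(pair(empty,true))).
Decompose succ/1: Y1 = S.
Bind Y1 := S; no other remaining equation mentions Y1.
Decompose cons/2: empty = empty,  S = succ(pair(empty,true)).
Delete trivial equation empty = empty.
Bind S := succ(pair(empty,true)). Substituting into the earlier binding gives Y1 := succ(pair(empty,true)).
Applying the MGU to either side gives succ(pair(succ(succ(pair(empty,true))),cons(empty,succ(pair(empty,true))))).

succ(pair(succ(succ(pair(empty,true))),cons(empty,succ(pair(empty,true)))))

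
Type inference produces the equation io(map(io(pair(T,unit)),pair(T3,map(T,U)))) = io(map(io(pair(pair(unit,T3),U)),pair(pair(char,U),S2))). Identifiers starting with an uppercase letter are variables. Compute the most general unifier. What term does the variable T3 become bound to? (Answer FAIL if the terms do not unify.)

pair(char,unit)

Decompose io/1: map(io(pair(T,unit)),pair(T3,map(T,U))) = map(io(pair(pair(unit,T3),U)),pair(pair(char,U),S2)).
Decompose map/2: io(pair(T,unit)) = io(pair(pair(unit,T3),U)),  pair(T3,map(T,U)) = pair(pair(char,U),S2).
Decompose io/1: pair(T,unit) = pair(pair(unit,T3),U).
Decompose pair/2: T = pair(unit,T3),  unit = U.
Bind T := pair(unit,T3); substituting into the one remaining equation that mentions T gives: pair(T3,map(pair(unit,T3),U)) = pair(pair(char,U),S2).
Bind U := unit; substituting into the remaining equation gives: pair(T3,map(pair(unit,T3),unit)) = pair(pair(char,unit),S2).
Decompose pair/2: T3 = pair(char,unit),  map(pair(unit,T3),unit) = S2.
Bind T3 := pair(char,unit); substituting into the remaining equation gives: map(pair(unit,pair(char,unit)),unit) = S2. Substituting into the earlier binding gives T := pair(unit,pair(char,unit)).
Bind S2 := map(pair(unit,pair(char,unit)),unit).
MGU = { T -> pair(unit,pair(char,unit)), U -> unit, T3 -> pair(char,unit), S2 -> map(pair(unit,pair(char,unit)),unit) }, so T3 -> pair(char,unit).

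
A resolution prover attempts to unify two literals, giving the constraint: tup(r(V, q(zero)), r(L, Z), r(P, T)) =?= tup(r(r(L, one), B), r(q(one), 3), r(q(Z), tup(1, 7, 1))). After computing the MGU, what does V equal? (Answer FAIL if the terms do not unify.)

r(q(one), one)

Decompose tup/3: r(V, q(zero)) =?= r(r(L, one), B),  r(L, Z) =?= r(q(one), 3),  r(P, T) =?= r(q(Z), tup(1, 7, 1)).
Decompose r/2: V =?= r(L, one),  q(zero) =?= B.
Bind V := r(L, one); no other remaining equation mentions V.
Bind B := q(zero); no other remaining equation mentions B.
Decompose r/2: L =?= q(one),  Z =?= 3.
Bind L := q(one); no other remaining equation mentions L. Substituting into the earlier binding gives V := r(q(one), one).
Bind Z := 3; substituting into the remaining equation gives: r(P, T) =?= r(q(3), tup(1, 7, 1)).
Decompose r/2: P =?= q(3),  T =?= tup(1, 7, 1).
Bind P := q(3); no other remaining equation mentions P.
Bind T := tup(1, 7, 1).
MGU = { V -> r(q(one), one), B -> q(zero), L -> q(one), Z -> 3, P -> q(3), T -> tup(1, 7, 1) }, so V -> r(q(one), one).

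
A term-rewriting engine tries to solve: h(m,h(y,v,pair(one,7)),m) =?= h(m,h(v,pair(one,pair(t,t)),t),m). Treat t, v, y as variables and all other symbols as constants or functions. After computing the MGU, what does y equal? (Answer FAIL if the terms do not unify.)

Decompose h/3: m =?= m,  h(y,v,pair(one,7)) =?= h(v,pair(one,pair(t,t)),t),  m =?= m.
Delete trivial equation m =?= m.
Decompose h/3: y =?= v,  v =?= pair(one,pair(t,t)),  pair(one,7) =?= t.
Bind y := v; no other remaining equation mentions y.
Bind v := pair(one,pair(t,t)); no other remaining equation mentions v. Substituting into the earlier binding gives y := pair(one,pair(t,t)).
Bind t := pair(one,7); no other remaining equation mentions t. Substituting into the earlier bindings gives y := pair(one,pair(pair(one,7),pair(one,7))), v := pair(one,pair(pair(one,7),pair(one,7))).
Delete trivial equation m =?= m.
MGU = { y ↦ pair(one,pair(pair(one,7),pair(one,7))), v ↦ pair(one,pair(pair(one,7),pair(one,7))), t ↦ pair(one,7) }, so y ↦ pair(one,pair(pair(one,7),pair(one,7))).

pair(one,pair(pair(one,7),pair(one,7)))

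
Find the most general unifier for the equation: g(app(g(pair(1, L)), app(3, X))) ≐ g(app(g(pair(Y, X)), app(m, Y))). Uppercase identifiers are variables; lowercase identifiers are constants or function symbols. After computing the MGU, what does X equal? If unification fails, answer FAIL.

FAIL

Decompose g/1: app(g(pair(1, L)), app(3, X)) ≐ app(g(pair(Y, X)), app(m, Y)).
Decompose app/2: g(pair(1, L)) ≐ g(pair(Y, X)),  app(3, X) ≐ app(m, Y).
Decompose g/1: pair(1, L) ≐ pair(Y, X).
Decompose pair/2: 1 ≐ Y,  L ≐ X.
Bind Y := 1; substituting into the one remaining equation that mentions Y gives: app(3, X) ≐ app(m, 1).
Bind L := X; no other remaining equation mentions L.
Decompose app/2: 3 ≐ m,  X ≐ 1.
Clash: constants 3 and m differ; no unifier exists.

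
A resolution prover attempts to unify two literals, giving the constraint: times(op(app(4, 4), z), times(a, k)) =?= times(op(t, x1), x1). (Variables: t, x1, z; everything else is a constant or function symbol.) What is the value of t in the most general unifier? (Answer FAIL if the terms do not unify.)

Decompose times/2: op(app(4, 4), z) =?= op(t, x1),  times(a, k) =?= x1.
Decompose op/2: app(4, 4) =?= t,  z =?= x1.
Bind t := app(4, 4); no other remaining equation mentions t.
Bind z := x1; no other remaining equation mentions z.
Bind x1 := times(a, k). Substituting into the earlier binding gives z := times(a, k).
MGU = { t -> app(4, 4), z -> times(a, k), x1 -> times(a, k) }, so t -> app(4, 4).

app(4, 4)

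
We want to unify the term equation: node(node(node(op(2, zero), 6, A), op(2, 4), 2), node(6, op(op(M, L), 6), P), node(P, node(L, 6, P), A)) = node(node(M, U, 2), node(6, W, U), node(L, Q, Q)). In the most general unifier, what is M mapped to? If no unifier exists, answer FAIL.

Decompose node/3: node(node(op(2, zero), 6, A), op(2, 4), 2) = node(M, U, 2),  node(6, op(op(M, L), 6), P) = node(6, W, U),  node(P, node(L, 6, P), A) = node(L, Q, Q).
Decompose node/3: node(op(2, zero), 6, A) = M,  op(2, 4) = U,  2 = 2.
Bind M := node(op(2, zero), 6, A); substituting into the one remaining equation that mentions M gives: node(6, op(op(node(op(2, zero), 6, A), L), 6), P) = node(6, W, U).
Bind U := op(2, 4); substituting into the one remaining equation that mentions U gives: node(6, op(op(node(op(2, zero), 6, A), L), 6), P) = node(6, W, op(2, 4)).
Delete trivial equation 2 = 2.
Decompose node/3: 6 = 6,  op(op(node(op(2, zero), 6, A), L), 6) = W,  P = op(2, 4).
Delete trivial equation 6 = 6.
Bind W := op(op(node(op(2, zero), 6, A), L), 6); no other remaining equation mentions W.
Bind P := op(2, 4); substituting into the remaining equation gives: node(op(2, 4), node(L, 6, op(2, 4)), A) = node(L, Q, Q).
Decompose node/3: op(2, 4) = L,  node(L, 6, op(2, 4)) = Q,  A = Q.
Bind L := op(2, 4); substituting into the one remaining equation that mentions L gives: node(op(2, 4), 6, op(2, 4)) = Q. Substituting into the earlier binding gives W := op(op(node(op(2, zero), 6, A), op(2, 4)), 6).
Bind Q := node(op(2, 4), 6, op(2, 4)); substituting into the remaining equation gives: A = node(op(2, 4), 6, op(2, 4)).
Bind A := node(op(2, 4), 6, op(2, 4)). Substituting into the earlier bindings gives M := node(op(2, zero), 6, node(op(2, 4), 6, op(2, 4))), W := op(op(node(op(2, zero), 6, node(op(2, 4), 6, op(2, 4))), op(2, 4)), 6).
MGU = { M -> node(op(2, zero), 6, node(op(2, 4), 6, op(2, 4))), U -> op(2, 4), W -> op(op(node(op(2, zero), 6, node(op(2, 4), 6, op(2, 4))), op(2, 4)), 6), P -> op(2, 4), L -> op(2, 4), Q -> node(op(2, 4), 6, op(2, 4)), A -> node(op(2, 4), 6, op(2, 4)) }, so M -> node(op(2, zero), 6, node(op(2, 4), 6, op(2, 4))).

node(op(2, zero), 6, node(op(2, 4), 6, op(2, 4)))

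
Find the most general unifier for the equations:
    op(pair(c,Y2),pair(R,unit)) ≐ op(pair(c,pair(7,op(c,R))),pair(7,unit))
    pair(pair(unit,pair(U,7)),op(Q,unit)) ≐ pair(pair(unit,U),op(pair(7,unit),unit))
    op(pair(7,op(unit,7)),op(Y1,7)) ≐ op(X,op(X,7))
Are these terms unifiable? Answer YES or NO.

Decompose op/2: pair(c,Y2) ≐ pair(c,pair(7,op(c,R))),  pair(R,unit) ≐ pair(7,unit).
Decompose pair/2: c ≐ c,  Y2 ≐ pair(7,op(c,R)).
Delete trivial equation c ≐ c.
Bind Y2 := pair(7,op(c,R)); no other remaining equation mentions Y2.
Decompose pair/2: R ≐ 7,  unit ≐ unit.
Bind R := 7; no other remaining equation mentions R. Substituting into the earlier binding gives Y2 := pair(7,op(c,7)).
Delete trivial equation unit ≐ unit.
Decompose pair/2: pair(unit,pair(U,7)) ≐ pair(unit,U),  op(Q,unit) ≐ op(pair(7,unit),unit).
Decompose pair/2: unit ≐ unit,  pair(U,7) ≐ U.
Delete trivial equation unit ≐ unit.
Occurs check fails: U occurs in pair(U,7); the equation U ≐ pair(U,7) has no finite solution.

NO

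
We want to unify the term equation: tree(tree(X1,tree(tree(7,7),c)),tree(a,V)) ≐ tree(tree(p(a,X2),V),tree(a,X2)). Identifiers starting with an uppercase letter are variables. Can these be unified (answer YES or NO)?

YES

Decompose tree/2: tree(X1,tree(tree(7,7),c)) ≐ tree(p(a,X2),V),  tree(a,V) ≐ tree(a,X2).
Decompose tree/2: X1 ≐ p(a,X2),  tree(tree(7,7),c) ≐ V.
Bind X1 := p(a,X2); no other remaining equation mentions X1.
Bind V := tree(tree(7,7),c); substituting into the remaining equation gives: tree(a,tree(tree(7,7),c)) ≐ tree(a,X2).
Decompose tree/2: a ≐ a,  tree(tree(7,7),c) ≐ X2.
Delete trivial equation a ≐ a.
Bind X2 := tree(tree(7,7),c). Substituting into the earlier binding gives X1 := p(a,tree(tree(7,7),c)).
No equations remain and no clash or occurs-check failure arose, so a unifier exists.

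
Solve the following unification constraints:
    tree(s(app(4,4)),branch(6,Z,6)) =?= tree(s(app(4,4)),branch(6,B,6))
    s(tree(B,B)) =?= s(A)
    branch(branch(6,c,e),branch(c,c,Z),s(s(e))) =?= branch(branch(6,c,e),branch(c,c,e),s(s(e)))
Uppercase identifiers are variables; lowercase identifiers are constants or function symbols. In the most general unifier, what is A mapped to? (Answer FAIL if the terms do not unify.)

tree(e,e)

Decompose tree/2: s(app(4,4)) =?= s(app(4,4)),  branch(6,Z,6) =?= branch(6,B,6).
Delete trivial equation s(app(4,4)) =?= s(app(4,4)).
Decompose branch/3: 6 =?= 6,  Z =?= B,  6 =?= 6.
Delete trivial equation 6 =?= 6.
Bind Z := B; substituting into the one remaining equation that mentions Z gives: branch(branch(6,c,e),branch(c,c,B),s(s(e))) =?= branch(branch(6,c,e),branch(c,c,e),s(s(e))).
Delete trivial equation 6 =?= 6.
Decompose s/1: tree(B,B) =?= A.
Bind A := tree(B,B); no other remaining equation mentions A.
Decompose branch/3: branch(6,c,e) =?= branch(6,c,e),  branch(c,c,B) =?= branch(c,c,e),  s(s(e)) =?= s(s(e)).
Delete trivial equation branch(6,c,e) =?= branch(6,c,e).
Decompose branch/3: c =?= c,  c =?= c,  B =?= e.
Delete trivial equation c =?= c.
Delete trivial equation c =?= c.
Bind B := e; no other remaining equation mentions B. Substituting into the earlier bindings gives Z := e, A := tree(e,e).
Delete trivial equation s(s(e)) =?= s(s(e)).
MGU = { Z -> e, A -> tree(e,e), B -> e }, so A -> tree(e,e).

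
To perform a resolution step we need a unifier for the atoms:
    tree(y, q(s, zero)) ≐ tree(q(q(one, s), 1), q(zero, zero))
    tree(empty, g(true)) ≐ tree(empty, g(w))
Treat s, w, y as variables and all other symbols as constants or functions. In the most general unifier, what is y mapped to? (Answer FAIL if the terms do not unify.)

Decompose tree/2: y ≐ q(q(one, s), 1),  q(s, zero) ≐ q(zero, zero).
Bind y := q(q(one, s), 1); no other remaining equation mentions y.
Decompose q/2: s ≐ zero,  zero ≐ zero.
Bind s := zero; no other remaining equation mentions s. Substituting into the earlier binding gives y := q(q(one, zero), 1).
Delete trivial equation zero ≐ zero.
Decompose tree/2: empty ≐ empty,  g(true) ≐ g(w).
Delete trivial equation empty ≐ empty.
Decompose g/1: true ≐ w.
Bind w := true.
MGU = { y ↦ q(q(one, zero), 1), s ↦ zero, w ↦ true }, so y ↦ q(q(one, zero), 1).

q(q(one, zero), 1)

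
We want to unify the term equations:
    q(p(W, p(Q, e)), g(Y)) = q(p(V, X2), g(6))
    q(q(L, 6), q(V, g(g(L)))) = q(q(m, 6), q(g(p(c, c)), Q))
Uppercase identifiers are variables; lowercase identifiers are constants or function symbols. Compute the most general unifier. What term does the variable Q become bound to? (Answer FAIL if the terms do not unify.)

Decompose q/2: p(W, p(Q, e)) = p(V, X2),  g(Y) = g(6).
Decompose p/2: W = V,  p(Q, e) = X2.
Bind W := V; no other remaining equation mentions W.
Bind X2 := p(Q, e); no other remaining equation mentions X2.
Decompose g/1: Y = 6.
Bind Y := 6; no other remaining equation mentions Y.
Decompose q/2: q(L, 6) = q(m, 6),  q(V, g(g(L))) = q(g(p(c, c)), Q).
Decompose q/2: L = m,  6 = 6.
Bind L := m; substituting into the one remaining equation that mentions L gives: q(V, g(g(m))) = q(g(p(c, c)), Q).
Delete trivial equation 6 = 6.
Decompose q/2: V = g(p(c, c)),  g(g(m)) = Q.
Bind V := g(p(c, c)); no other remaining equation mentions V. Substituting into the earlier binding gives W := g(p(c, c)).
Bind Q := g(g(m)). Substituting into the earlier binding gives X2 := p(g(g(m)), e).
MGU = { W -> g(p(c, c)), X2 -> p(g(g(m)), e), Y -> 6, L -> m, V -> g(p(c, c)), Q -> g(g(m)) }, so Q -> g(g(m)).

g(g(m))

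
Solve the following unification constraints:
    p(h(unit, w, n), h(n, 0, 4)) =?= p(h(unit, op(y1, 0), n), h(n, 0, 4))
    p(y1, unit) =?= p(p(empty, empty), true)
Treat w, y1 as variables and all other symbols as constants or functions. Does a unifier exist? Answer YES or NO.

Decompose p/2: h(unit, w, n) =?= h(unit, op(y1, 0), n),  h(n, 0, 4) =?= h(n, 0, 4).
Decompose h/3: unit =?= unit,  w =?= op(y1, 0),  n =?= n.
Delete trivial equation unit =?= unit.
Bind w := op(y1, 0); no other remaining equation mentions w.
Delete trivial equation n =?= n.
Delete trivial equation h(n, 0, 4) =?= h(n, 0, 4).
Decompose p/2: y1 =?= p(empty, empty),  unit =?= true.
Bind y1 := p(empty, empty); no other remaining equation mentions y1. Substituting into the earlier binding gives w := op(p(empty, empty), 0).
Clash: constants unit and true differ; no unifier exists.

NO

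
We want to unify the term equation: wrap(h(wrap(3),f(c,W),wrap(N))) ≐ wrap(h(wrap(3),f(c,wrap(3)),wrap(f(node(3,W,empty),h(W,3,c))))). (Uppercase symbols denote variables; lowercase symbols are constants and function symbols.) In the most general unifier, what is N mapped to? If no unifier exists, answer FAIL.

f(node(3,wrap(3),empty),h(wrap(3),3,c))

Decompose wrap/1: h(wrap(3),f(c,W),wrap(N)) ≐ h(wrap(3),f(c,wrap(3)),wrap(f(node(3,W,empty),h(W,3,c)))).
Decompose h/3: wrap(3) ≐ wrap(3),  f(c,W) ≐ f(c,wrap(3)),  wrap(N) ≐ wrap(f(node(3,W,empty),h(W,3,c))).
Delete trivial equation wrap(3) ≐ wrap(3).
Decompose f/2: c ≐ c,  W ≐ wrap(3).
Delete trivial equation c ≐ c.
Bind W := wrap(3); substituting into the remaining equation gives: wrap(N) ≐ wrap(f(node(3,wrap(3),empty),h(wrap(3),3,c))).
Decompose wrap/1: N ≐ f(node(3,wrap(3),empty),h(wrap(3),3,c)).
Bind N := f(node(3,wrap(3),empty),h(wrap(3),3,c)).
MGU = { W ↦ wrap(3), N ↦ f(node(3,wrap(3),empty),h(wrap(3),3,c)) }, so N ↦ f(node(3,wrap(3),empty),h(wrap(3),3,c)).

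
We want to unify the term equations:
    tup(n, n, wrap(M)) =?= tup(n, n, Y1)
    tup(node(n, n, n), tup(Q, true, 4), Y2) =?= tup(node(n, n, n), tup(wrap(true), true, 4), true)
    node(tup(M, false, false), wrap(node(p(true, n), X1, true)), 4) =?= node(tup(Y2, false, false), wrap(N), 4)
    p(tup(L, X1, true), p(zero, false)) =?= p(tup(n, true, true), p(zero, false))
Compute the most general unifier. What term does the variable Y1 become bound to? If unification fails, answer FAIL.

wrap(true)

Decompose tup/3: n =?= n,  n =?= n,  wrap(M) =?= Y1.
Delete trivial equation n =?= n.
Delete trivial equation n =?= n.
Bind Y1 := wrap(M); no other remaining equation mentions Y1.
Decompose tup/3: node(n, n, n) =?= node(n, n, n),  tup(Q, true, 4) =?= tup(wrap(true), true, 4),  Y2 =?= true.
Delete trivial equation node(n, n, n) =?= node(n, n, n).
Decompose tup/3: Q =?= wrap(true),  true =?= true,  4 =?= 4.
Bind Q := wrap(true); no other remaining equation mentions Q.
Delete trivial equation true =?= true.
Delete trivial equation 4 =?= 4.
Bind Y2 := true; substituting into the one remaining equation that mentions Y2 gives: node(tup(M, false, false), wrap(node(p(true, n), X1, true)), 4) =?= node(tup(true, false, false), wrap(N), 4).
Decompose node/3: tup(M, false, false) =?= tup(true, false, false),  wrap(node(p(true, n), X1, true)) =?= wrap(N),  4 =?= 4.
Decompose tup/3: M =?= true,  false =?= false,  false =?= false.
Bind M := true; no other remaining equation mentions M. Substituting into the earlier binding gives Y1 := wrap(true).
Delete trivial equation false =?= false.
Delete trivial equation false =?= false.
Decompose wrap/1: node(p(true, n), X1, true) =?= N.
Bind N := node(p(true, n), X1, true); no other remaining equation mentions N.
Delete trivial equation 4 =?= 4.
Decompose p/2: tup(L, X1, true) =?= tup(n, true, true),  p(zero, false) =?= p(zero, false).
Decompose tup/3: L =?= n,  X1 =?= true,  true =?= true.
Bind L := n; no other remaining equation mentions L.
Bind X1 := true; no other remaining equation mentions X1. Substituting into the earlier binding gives N := node(p(true, n), true, true).
Delete trivial equation true =?= true.
Delete trivial equation p(zero, false) =?= p(zero, false).
MGU = { Y1 := wrap(true), Q := wrap(true), Y2 := true, M := true, N := node(p(true, n), true, true), L := n, X1 := true }, so Y1 := wrap(true).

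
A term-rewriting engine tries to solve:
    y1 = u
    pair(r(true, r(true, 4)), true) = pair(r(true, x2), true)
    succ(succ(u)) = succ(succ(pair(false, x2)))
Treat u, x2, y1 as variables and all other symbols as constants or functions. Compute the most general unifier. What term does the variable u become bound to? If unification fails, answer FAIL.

pair(false, r(true, 4))

Bind y1 := u; no other remaining equation mentions y1.
Decompose pair/2: r(true, r(true, 4)) = r(true, x2),  true = true.
Decompose r/2: true = true,  r(true, 4) = x2.
Delete trivial equation true = true.
Bind x2 := r(true, 4); substituting into the one remaining equation that mentions x2 gives: succ(succ(u)) = succ(succ(pair(false, r(true, 4)))).
Delete trivial equation true = true.
Decompose succ/1: succ(u) = succ(pair(false, r(true, 4))).
Decompose succ/1: u = pair(false, r(true, 4)).
Bind u := pair(false, r(true, 4)). Substituting into the earlier binding gives y1 := pair(false, r(true, 4)).
MGU = { y1 ↦ pair(false, r(true, 4)), x2 ↦ r(true, 4), u ↦ pair(false, r(true, 4)) }, so u ↦ pair(false, r(true, 4)).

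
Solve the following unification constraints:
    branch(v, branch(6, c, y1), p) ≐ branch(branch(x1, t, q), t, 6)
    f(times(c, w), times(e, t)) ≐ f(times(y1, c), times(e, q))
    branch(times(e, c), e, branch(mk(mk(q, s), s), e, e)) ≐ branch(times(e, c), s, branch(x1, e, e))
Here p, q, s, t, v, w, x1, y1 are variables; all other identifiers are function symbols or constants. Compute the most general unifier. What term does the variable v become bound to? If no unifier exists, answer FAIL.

branch(mk(mk(branch(6, c, c), e), e), branch(6, c, c), branch(6, c, c))

Decompose branch/3: v ≐ branch(x1, t, q),  branch(6, c, y1) ≐ t,  p ≐ 6.
Bind v := branch(x1, t, q); no other remaining equation mentions v.
Bind t := branch(6, c, y1); substituting into the one remaining equation that mentions t gives: f(times(c, w), times(e, branch(6, c, y1))) ≐ f(times(y1, c), times(e, q)). Substituting into the earlier binding gives v := branch(x1, branch(6, c, y1), q).
Bind p := 6; no other remaining equation mentions p.
Decompose f/2: times(c, w) ≐ times(y1, c),  times(e, branch(6, c, y1)) ≐ times(e, q).
Decompose times/2: c ≐ y1,  w ≐ c.
Bind y1 := c; substituting into the one remaining equation that mentions y1 gives: times(e, branch(6, c, c)) ≐ times(e, q). Substituting into the earlier bindings gives v := branch(x1, branch(6, c, c), q), t := branch(6, c, c).
Bind w := c; no other remaining equation mentions w.
Decompose times/2: e ≐ e,  branch(6, c, c) ≐ q.
Delete trivial equation e ≐ e.
Bind q := branch(6, c, c); substituting into the remaining equation gives: branch(times(e, c), e, branch(mk(mk(branch(6, c, c), s), s), e, e)) ≐ branch(times(e, c), s, branch(x1, e, e)). Substituting into the earlier binding gives v := branch(x1, branch(6, c, c), branch(6, c, c)).
Decompose branch/3: times(e, c) ≐ times(e, c),  e ≐ s,  branch(mk(mk(branch(6, c, c), s), s), e, e) ≐ branch(x1, e, e).
Delete trivial equation times(e, c) ≐ times(e, c).
Bind s := e; substituting into the remaining equation gives: branch(mk(mk(branch(6, c, c), e), e), e, e) ≐ branch(x1, e, e).
Decompose branch/3: mk(mk(branch(6, c, c), e), e) ≐ x1,  e ≐ e,  e ≐ e.
Bind x1 := mk(mk(branch(6, c, c), e), e); no other remaining equation mentions x1. Substituting into the earlier binding gives v := branch(mk(mk(branch(6, c, c), e), e), branch(6, c, c), branch(6, c, c)).
Delete trivial equation e ≐ e.
Delete trivial equation e ≐ e.
MGU = { v -> branch(mk(mk(branch(6, c, c), e), e), branch(6, c, c), branch(6, c, c)), t -> branch(6, c, c), p -> 6, y1 -> c, w -> c, q -> branch(6, c, c), s -> e, x1 -> mk(mk(branch(6, c, c), e), e) }, so v -> branch(mk(mk(branch(6, c, c), e), e), branch(6, c, c), branch(6, c, c)).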